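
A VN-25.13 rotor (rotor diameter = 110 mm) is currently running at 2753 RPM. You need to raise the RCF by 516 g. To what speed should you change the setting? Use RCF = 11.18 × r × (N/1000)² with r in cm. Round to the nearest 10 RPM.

N₂ ≈ 4000 RPM

r = 110 mm / 2 = 55 mm = 5.5 cm
Current RCF = 11.18 × 5.5 × (2.753)² = 11.18 × 5.5 × 7.579009 ≈ 466 × g
Target RCF = 466 + 516 = 982 × g
(N/1000)² = 982 / 61.49 = 15.97008
N = 1000 × √15.97008 ≈ 3,996.3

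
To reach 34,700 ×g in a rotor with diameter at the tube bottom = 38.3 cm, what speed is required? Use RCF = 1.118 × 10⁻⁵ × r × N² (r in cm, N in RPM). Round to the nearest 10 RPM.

r = 38.3 / 2 = 19.15 cm
34,700 = 1.118 × 10⁻⁵ × 19.15 × N²
N² = 34,700 / (21.4097 × 10⁻⁵) = 162,076,068
N ≈ √162,076,068 ≈ 12,730.9

12730 RPM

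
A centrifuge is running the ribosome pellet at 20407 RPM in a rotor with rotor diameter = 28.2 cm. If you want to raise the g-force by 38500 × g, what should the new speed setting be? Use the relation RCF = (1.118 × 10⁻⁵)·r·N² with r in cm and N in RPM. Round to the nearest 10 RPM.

r = 28.2 / 2 = 14.1 cm
Current RCF = 1.118 × 10⁻⁵ × 14.1 × (20407)² = 1.118 × 10⁻⁵ × 14.1 × 416,445,649 ≈ 65,647.7 × g
Target RCF = 65,647.7 + 38,500 = 104,147.7 × g
N² = 104,147.7 / (15.7638 × 10⁻⁵) = 660,676,360
N ≈ √660,676,360 ≈ 25,703.6

≈ 25700 RPM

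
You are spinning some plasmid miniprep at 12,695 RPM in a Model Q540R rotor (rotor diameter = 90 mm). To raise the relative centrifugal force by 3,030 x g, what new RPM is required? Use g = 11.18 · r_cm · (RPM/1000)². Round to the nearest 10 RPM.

N₂ ≈ 14880 RPM

r = 90 mm / 2 = 45 mm = 4.5 cm
Current RCF = 11.18 × 4.5 × (12.695)² = 11.18 × 4.5 × 161.163025 ≈ 8,108.1 × g
Target RCF = 8,108.1 + 3,030 = 11,138.1 × g
(N/1000)² = 11,138.1 / 50.31 = 221.3894
N = 1000 × √221.3894 ≈ 14,879.2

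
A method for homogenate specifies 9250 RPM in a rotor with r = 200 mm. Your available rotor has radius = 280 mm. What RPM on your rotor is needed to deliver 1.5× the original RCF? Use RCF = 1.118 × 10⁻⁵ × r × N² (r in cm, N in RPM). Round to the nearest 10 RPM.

Original rotor: r = 200 mm = 20.0 cm
RCF_original = 1.118 × 10⁻⁵ × 20 × (9250)² = 1.118 × 10⁻⁵ × 20 × 85,562,500 ≈ 19,131.8 × g
Target RCF = 1.5 × 19,131.8 ≈ 28,697.7 × g
Your rotor: r = 280 mm = 28.0 cm
28,697.7 = 1.118 × 10⁻⁵ × 28 × N²
N² = 28,697.7 / (31.304 × 10⁻⁵) = 91,674,227
N ≈ √91,674,227 ≈ 9,574.7

≈ 9570 RPM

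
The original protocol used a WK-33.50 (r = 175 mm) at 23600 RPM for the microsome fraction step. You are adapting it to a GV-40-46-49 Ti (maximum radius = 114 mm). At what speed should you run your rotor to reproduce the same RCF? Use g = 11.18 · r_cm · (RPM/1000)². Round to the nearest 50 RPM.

≈ 29250 RPM

Original rotor: r = 175 mm = 17.5 cm
RCF = 11.18 × r × (N/1000)²
RCF_original = 11.18 × 17.5 × (23.6)² = 11.18 × 17.5 × 556.96 ≈ 108,969.2 × g
Your rotor: r = 114 mm = 11.4 cm
108,969.2 = 11.18 × 11.4 × (N/1000)²
(N/1000)² = 108,969.2 / 127.452 = 854.9823
N = 1000 × √854.9823 ≈ 29,240.1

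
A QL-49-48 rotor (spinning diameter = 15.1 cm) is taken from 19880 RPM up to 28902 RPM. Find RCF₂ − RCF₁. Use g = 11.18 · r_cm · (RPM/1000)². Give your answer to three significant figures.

≈ 37100 ×g

r = 15.1 / 2 = 7.55 cm
RCF₁ = 11.18 × 7.55 × (19.88)² = 11.18 × 7.55 × 395.2144 ≈ 33,359.7 × g
RCF₂ = 11.18 × 7.55 × (28.902)² = 11.18 × 7.55 × 835.325604 ≈ 70,509 × g
Increase = 70,509 − 33,359.7 = 37,149.3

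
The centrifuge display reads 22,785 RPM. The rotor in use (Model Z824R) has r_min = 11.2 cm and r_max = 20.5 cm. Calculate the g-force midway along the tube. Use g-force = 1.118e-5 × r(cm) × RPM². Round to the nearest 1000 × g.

92000 g

r_avg = (11.2 + 20.5) / 2 = 15.85 cm
RCF = 1.118 × 10⁻⁵ × 15.85 × (22785)² = 1.118 × 10⁻⁵ × 15.85 × 519,156,225 ≈ 91,996 × g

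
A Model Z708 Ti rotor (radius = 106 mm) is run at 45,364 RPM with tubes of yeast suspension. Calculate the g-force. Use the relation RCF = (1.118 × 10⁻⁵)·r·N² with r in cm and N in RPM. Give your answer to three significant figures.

≈ 244000 × g

r = 106 mm = 10.6 cm
RCF = 1.118 × 10⁻⁵ × 10.6 × (45364)² = 1.118 × 10⁻⁵ × 10.6 × 2,057,892,496 ≈ 243,876.7 × g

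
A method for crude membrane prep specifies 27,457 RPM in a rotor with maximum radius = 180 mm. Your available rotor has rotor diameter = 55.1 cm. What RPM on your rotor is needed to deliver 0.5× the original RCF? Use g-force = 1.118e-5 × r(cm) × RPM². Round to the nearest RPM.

Original rotor: r = 180 mm = 18.0 cm
RCF_original = 1.118 × 10⁻⁵ × 18 × (27457)² = 1.118 × 10⁻⁵ × 18 × 753,886,849 ≈ 151,712.2 × g
Target RCF = 0.5 × 151,712.2 ≈ 75,856.1 × g
Your rotor: r = 55.1 / 2 = 27.55 cm
75,856.1 = 1.118 × 10⁻⁵ × 27.55 × N²
N² = 75,856.1 / (30.8009 × 10⁻⁵) = 246,278,843
N ≈ √246,278,843 ≈ 15,693.3

≈ 15693 RPM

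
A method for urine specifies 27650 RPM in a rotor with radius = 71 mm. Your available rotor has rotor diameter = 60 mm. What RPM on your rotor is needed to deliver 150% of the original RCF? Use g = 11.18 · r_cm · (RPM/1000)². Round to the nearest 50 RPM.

Original rotor: r = 71 mm = 7.1 cm
RCF_original = 11.18 × 7.1 × (27.65)² = 11.18 × 7.1 × 764.5225 ≈ 60,686.3 × g
Target RCF = 1.5 × 60,686.3 ≈ 91,029.5 × g
Your rotor: r = 60 mm / 2 = 30 mm = 3 cm
91,029.5 = 11.18 × 3 × (N/1000)²
(N/1000)² = 91,029.5 / 33.54 = 2714.058
N = 1000 × √2714.058 ≈ 52,096.6

52100 RPM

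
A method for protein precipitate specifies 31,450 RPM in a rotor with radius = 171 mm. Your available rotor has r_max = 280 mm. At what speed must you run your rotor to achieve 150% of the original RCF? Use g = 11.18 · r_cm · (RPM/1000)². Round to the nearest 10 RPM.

≈ 30100 RPM

Original rotor: r = 171 mm = 17.1 cm
RCF_original = 11.18 × 17.1 × (31.45)² = 11.18 × 17.1 × 989.1025 ≈ 189,094.6 × g
Target RCF = 1.5 × 189,094.6 ≈ 283,641.9 × g
Your rotor: r = 280 mm = 28.0 cm
283,641.9 = 11.18 × 28 × (N/1000)²
(N/1000)² = 283,641.9 / 313.04 = 906.0884
N = 1000 × √906.0884 ≈ 30,101.3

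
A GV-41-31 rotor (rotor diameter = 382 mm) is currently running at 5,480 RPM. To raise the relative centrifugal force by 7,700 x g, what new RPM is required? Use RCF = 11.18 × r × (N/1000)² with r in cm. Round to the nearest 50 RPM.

r = 382 mm / 2 = 191 mm = 19.1 cm
Current RCF = 11.18 × 19.1 × (5.48)² = 11.18 × 19.1 × 30.0304 ≈ 6,412.6 × g
Target RCF = 6,412.6 + 7,700 = 14,112.6 × g
(N/1000)² = 14,112.6 / 213.538 = 66.08941
N = 1000 × √66.08941 ≈ 8,129.5

N₂ ≈ 8150 RPM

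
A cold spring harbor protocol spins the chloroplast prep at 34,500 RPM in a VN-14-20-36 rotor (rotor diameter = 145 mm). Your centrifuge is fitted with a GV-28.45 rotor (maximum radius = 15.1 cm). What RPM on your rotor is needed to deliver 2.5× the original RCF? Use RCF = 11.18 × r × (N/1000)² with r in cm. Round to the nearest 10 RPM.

Original rotor: r = 145 mm / 2 = 72.5 mm = 7.25 cm
RCF_original = 11.18 × 7.25 × (34.5)² = 11.18 × 7.25 × 1,190.25 ≈ 96,475.7 × g
Target RCF = 2.5 × 96,475.7 ≈ 241,189.2 × g
241,189.2 = 11.18 × 15.1 × (N/1000)²
(N/1000)² = 241,189.2 / 168.818 = 1428.694
N = 1000 × √1428.694 ≈ 37,798.1

≈ 37800 RPM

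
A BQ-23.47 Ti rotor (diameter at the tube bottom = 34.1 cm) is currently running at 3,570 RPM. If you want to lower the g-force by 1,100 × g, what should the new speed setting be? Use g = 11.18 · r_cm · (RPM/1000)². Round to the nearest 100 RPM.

2600 RPM

r = 34.1 / 2 = 17.05 cm
Current RCF = 11.18 × 17.05 × (3.57)² = 11.18 × 17.05 × 12.7449 ≈ 2,429.4 × g
Target RCF = 2,429.4 − 1,100 = 1,329.4 × g
(N/1000)² = 1,329.4 / 190.619 = 6.974121
N = 1000 × √6.974121 ≈ 2,640.9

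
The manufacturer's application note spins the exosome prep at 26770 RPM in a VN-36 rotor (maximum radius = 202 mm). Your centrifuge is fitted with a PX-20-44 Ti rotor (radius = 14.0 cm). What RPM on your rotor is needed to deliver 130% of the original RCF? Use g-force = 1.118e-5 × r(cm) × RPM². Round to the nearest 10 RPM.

36660 RPM

Original rotor: r = 202 mm = 20.2 cm
RCF_original = 1.118 × 10⁻⁵ × 20.2 × (26770)² = 1.118 × 10⁻⁵ × 20.2 × 716,632,900 ≈ 161,841.5 × g
Target RCF = 1.3 × 161,841.5 ≈ 210,394 × g
210,394 = 1.118 × 10⁻⁵ × 14 × N²
N² = 210,394 / (15.652 × 10⁻⁵) = 1,344,198,824
N ≈ √1,344,198,824 ≈ 36,663.3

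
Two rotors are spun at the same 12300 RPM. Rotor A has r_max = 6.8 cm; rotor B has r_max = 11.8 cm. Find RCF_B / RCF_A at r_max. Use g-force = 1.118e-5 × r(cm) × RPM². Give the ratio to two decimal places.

1.74

At fixed N, RCF ∝ r, so RCF_B/RCF_A = r_B/r_A = 11.8 / 6.8 = 1.7353.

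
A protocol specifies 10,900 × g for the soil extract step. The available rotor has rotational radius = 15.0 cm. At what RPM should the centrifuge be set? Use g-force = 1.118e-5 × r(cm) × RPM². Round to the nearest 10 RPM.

10,900 = 1.118 × 10⁻⁵ × 15 × N²
N² = 10,900 / (16.77 × 10⁻⁵) = 64,997,018
N ≈ √64,997,018 ≈ 8,062.1

≈ 8060 RPM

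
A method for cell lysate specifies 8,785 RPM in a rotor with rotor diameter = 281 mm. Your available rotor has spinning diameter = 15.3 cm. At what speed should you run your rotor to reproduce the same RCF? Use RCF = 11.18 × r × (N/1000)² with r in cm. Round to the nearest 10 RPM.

Original rotor: r = 281 mm / 2 = 140.5 mm = 14.05 cm
RCF_original = 11.18 × 14.05 × (8.785)² = 11.18 × 14.05 × 77.176225 ≈ 12,122.8 × g
Your rotor: r = 15.3 / 2 = 7.65 cm
12,122.8 = 11.18 × 7.65 × (N/1000)²
(N/1000)² = 12,122.8 / 85.527 = 141.7424
N = 1000 × √141.7424 ≈ 11,905.6

11910 RPM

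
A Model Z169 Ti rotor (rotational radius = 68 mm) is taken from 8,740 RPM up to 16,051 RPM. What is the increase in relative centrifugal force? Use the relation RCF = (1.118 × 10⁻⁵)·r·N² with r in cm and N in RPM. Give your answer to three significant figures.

13800 ×g

r = 68 mm = 6.8 cm
RCF₁ = 1.118 × 10⁻⁵ × 6.8 × (8740)² = 1.118 × 10⁻⁵ × 6.8 × 76,387,600 ≈ 5,807.3 × g
RCF₂ = 1.118 × 10⁻⁵ × 6.8 × (16051)² = 1.118 × 10⁻⁵ × 6.8 × 257,634,601 ≈ 19,586.4 × g
Increase = 19,586.4 − 5,807.3 = 13,779.1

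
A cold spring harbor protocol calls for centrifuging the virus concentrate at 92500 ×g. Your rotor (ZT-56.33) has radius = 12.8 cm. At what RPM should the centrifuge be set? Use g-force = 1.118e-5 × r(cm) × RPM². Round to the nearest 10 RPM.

N ≈ 25420 RPM

RCF = 1.118 × 10⁻⁵ × r × N²
92,500 = 1.118 × 10⁻⁵ × 12.8 × N²
N² = 92,500 / (14.3104 × 10⁻⁵) = 646,383,050
N ≈ √646,383,050 ≈ 25,424.1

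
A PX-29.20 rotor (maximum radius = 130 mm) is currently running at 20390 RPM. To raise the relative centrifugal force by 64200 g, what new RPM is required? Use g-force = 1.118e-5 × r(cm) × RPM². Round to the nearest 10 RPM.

r = 130 mm = 13.0 cm
Current RCF = 1.118 × 10⁻⁵ × 13 × (20390)² = 1.118 × 10⁻⁵ × 13 × 415,752,100 ≈ 60,425.4 × g
Target RCF = 60,425.4 + 64,200 = 124,625.4 × g
N² = 124,625.4 / (14.534 × 10⁻⁵) = 857,474,886
N ≈ √857,474,886 ≈ 29,282.7

29280 RPM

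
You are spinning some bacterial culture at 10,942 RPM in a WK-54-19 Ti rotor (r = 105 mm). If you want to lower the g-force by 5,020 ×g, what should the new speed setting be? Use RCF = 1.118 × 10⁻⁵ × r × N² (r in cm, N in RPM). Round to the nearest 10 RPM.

r = 105 mm = 10.5 cm
Current RCF = 1.118 × 10⁻⁵ × 10.5 × (10942)² = 1.118 × 10⁻⁵ × 10.5 × 119,727,364 ≈ 14,054.8 × g
Target RCF = 14,054.8 − 5,020 = 9,034.8 × g
N² = 9,034.8 / (11.739 × 10⁻⁵) = 76,963,966
N ≈ √76,963,966 ≈ 8,772.9

8770 RPM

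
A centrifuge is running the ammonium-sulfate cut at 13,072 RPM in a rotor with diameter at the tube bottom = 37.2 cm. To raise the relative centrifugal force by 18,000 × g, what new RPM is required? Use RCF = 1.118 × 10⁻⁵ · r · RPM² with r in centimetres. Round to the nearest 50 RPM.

r = 37.2 / 2 = 18.6 cm
Current RCF = 1.118 × 10⁻⁵ × 18.6 × (13072)² = 1.118 × 10⁻⁵ × 18.6 × 170,877,184 ≈ 35,533.6 × g
Target RCF = 35,533.6 + 18,000 = 53,533.6 × g
N² = 53,533.6 / (20.7948 × 10⁻⁵) = 257,437,436
N ≈ √257,437,436 ≈ 16,044.9

N₂ ≈ 16050 RPM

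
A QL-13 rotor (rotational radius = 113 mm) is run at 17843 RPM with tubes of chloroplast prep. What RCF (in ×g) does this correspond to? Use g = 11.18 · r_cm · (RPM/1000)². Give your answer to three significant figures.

≈ 40200 ×g

r = 113 mm = 11.3 cm
RCF = 11.18 × 11.3 × (17.843)² = 11.18 × 11.3 × 318.372649 ≈ 40,221.3 × g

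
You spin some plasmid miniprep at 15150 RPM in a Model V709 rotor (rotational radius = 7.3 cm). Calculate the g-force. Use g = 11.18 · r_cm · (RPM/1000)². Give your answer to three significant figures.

RCF ≈ 18700 ×g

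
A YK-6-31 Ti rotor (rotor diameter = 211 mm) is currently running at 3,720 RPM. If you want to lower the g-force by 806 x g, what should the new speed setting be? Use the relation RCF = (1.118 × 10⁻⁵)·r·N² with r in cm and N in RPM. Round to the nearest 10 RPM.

r = 211 mm / 2 = 105.5 mm = 10.55 cm
Current RCF = 1.118 × 10⁻⁵ × 10.55 × (3720)² = 1.118 × 10⁻⁵ × 10.55 × 13,838,400 ≈ 1,632.2 × g
Target RCF = 1,632.2 − 806 = 826.2 × g
N² = 826.2 / (11.7949 × 10⁻⁵) = 7,004,722
N ≈ √7,004,722 ≈ 2,646.6

2650 RPM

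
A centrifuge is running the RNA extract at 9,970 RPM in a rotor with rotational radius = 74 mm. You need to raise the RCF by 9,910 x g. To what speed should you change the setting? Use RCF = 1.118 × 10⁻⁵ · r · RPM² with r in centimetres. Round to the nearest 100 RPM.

r = 74 mm = 7.4 cm
Current RCF = 1.118 × 10⁻⁵ × 7.4 × (9970)² = 1.118 × 10⁻⁵ × 7.4 × 99,400,900 ≈ 8,223.6 × g
Target RCF = 8,223.6 + 9,910 = 18,133.6 × g
N² = 18,133.6 / (8.2732 × 10⁻⁵) = 219,184,838
N ≈ √219,184,838 ≈ 14,804.9

14800 RPM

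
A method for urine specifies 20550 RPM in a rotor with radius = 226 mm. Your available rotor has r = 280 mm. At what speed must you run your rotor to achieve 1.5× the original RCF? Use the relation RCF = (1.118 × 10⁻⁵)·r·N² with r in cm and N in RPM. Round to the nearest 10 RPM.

Original rotor: r = 226 mm = 22.6 cm
RCF_original = 1.118 × 10⁻⁵ × 22.6 × (20550)² = 1.118 × 10⁻⁵ × 22.6 × 422,302,500 ≈ 106,702.3 × g
Target RCF = 1.5 × 106,702.3 ≈ 160,053.5 × g
Your rotor: r = 280 mm = 28.0 cm
160,053.5 = 1.118 × 10⁻⁵ × 28 × N²
N² = 160,053.5 / (31.304 × 10⁻⁵) = 511,287,695
N ≈ √511,287,695 ≈ 22,611.7

22610 RPM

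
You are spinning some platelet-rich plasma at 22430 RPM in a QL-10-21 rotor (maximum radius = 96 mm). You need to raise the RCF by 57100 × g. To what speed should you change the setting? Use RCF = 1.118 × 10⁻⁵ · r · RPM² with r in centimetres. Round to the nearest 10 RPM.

N₂ ≈ 32170 RPM

r = 96 mm = 9.6 cm
Current RCF = 1.118 × 10⁻⁵ × 9.6 × (22430)² = 1.118 × 10⁻⁵ × 9.6 × 503,104,900 ≈ 53,997.2 × g
Target RCF = 53,997.2 + 57,100 = 111,097.2 × g
N² = 111,097.2 / (10.7328 × 10⁻⁵) = 1,035,118,515
N ≈ √1,035,118,515 ≈ 32,173.3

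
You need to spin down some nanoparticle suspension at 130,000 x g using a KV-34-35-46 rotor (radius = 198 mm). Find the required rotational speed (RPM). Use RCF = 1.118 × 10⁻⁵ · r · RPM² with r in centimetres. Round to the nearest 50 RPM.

24250 RPM

r = 198 mm = 19.8 cm
130,000 = 1.118 × 10⁻⁵ × 19.8 × N²
N² = 130,000 / (22.1364 × 10⁻⁵) = 587,268,029
N ≈ √587,268,029 ≈ 24,233.6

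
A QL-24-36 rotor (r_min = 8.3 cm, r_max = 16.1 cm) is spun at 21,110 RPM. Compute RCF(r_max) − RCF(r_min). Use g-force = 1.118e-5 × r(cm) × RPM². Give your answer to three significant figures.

38900 × g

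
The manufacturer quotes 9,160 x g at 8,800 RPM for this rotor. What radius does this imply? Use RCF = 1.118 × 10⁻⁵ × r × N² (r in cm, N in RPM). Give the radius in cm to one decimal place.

r ≈ 10.6 cm

RCF = 1.118 × 10⁻⁵ × r × N²
9160 = 1.118 × 10⁻⁵ × r × (8800)²
r = 9160 / (1.118 × 10⁻⁵ × 77,440,000) = 9160 / 865.7792 ≈ 10.580 cm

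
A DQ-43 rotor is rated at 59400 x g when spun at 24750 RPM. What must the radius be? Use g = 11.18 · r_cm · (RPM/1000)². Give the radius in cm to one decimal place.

8.7 cm

59400 = 11.18 × r × (24.75)²
r = 59400 / (11.18 × 612.5625) = 59400 / 6848.449 ≈ 8.673 cm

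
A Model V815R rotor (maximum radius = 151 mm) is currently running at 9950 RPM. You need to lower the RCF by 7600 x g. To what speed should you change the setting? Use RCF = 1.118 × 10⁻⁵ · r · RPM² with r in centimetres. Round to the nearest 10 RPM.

7350 RPM

r = 151 mm = 15.1 cm
Current RCF = 1.118 × 10⁻⁵ × 15.1 × (9950)² = 1.118 × 10⁻⁵ × 15.1 × 99,002,500 ≈ 16,713.4 × g
Target RCF = 16,713.4 − 7,600 = 9,113.4 × g
N² = 9,113.4 / (16.8818 × 10⁻⁵) = 53,983,580
N ≈ √53,983,580 ≈ 7,347.4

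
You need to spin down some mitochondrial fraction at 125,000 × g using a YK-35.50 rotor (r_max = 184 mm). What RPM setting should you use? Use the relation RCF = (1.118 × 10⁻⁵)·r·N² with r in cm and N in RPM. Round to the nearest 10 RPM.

≈ 24650 RPM

r = 184 mm = 18.4 cm
125,000 = 1.118 × 10⁻⁵ × 18.4 × N²
N² = 125,000 / (20.5712 × 10⁻⁵) = 607,645,641
N ≈ √607,645,641 ≈ 24,650.5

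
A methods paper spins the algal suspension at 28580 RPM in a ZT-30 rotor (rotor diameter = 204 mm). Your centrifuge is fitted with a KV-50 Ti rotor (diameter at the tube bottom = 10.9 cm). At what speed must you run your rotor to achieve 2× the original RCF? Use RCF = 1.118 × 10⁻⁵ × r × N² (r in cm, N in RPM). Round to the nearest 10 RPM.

Original rotor: r = 204 mm / 2 = 102 mm = 10.2 cm
RCF_original = 1.118 × 10⁻⁵ × 10.2 × (28580)² = 1.118 × 10⁻⁵ × 10.2 × 816,816,400 ≈ 93,146.5 × g
Target RCF = 2 × 93,146.5 ≈ 186,293 × g
Your rotor: r = 10.9 / 2 = 5.45 cm
186,293 = 1.118 × 10⁻⁵ × 5.45 × N²
N² = 186,293 / (6.0931 × 10⁻⁵) = 3,057,442,025
N ≈ √3,057,442,025 ≈ 55,294.1

≈ 55290 RPM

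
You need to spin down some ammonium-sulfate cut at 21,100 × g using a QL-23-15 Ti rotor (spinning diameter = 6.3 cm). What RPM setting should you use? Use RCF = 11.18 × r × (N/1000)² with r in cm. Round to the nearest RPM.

r = 6.3 / 2 = 3.15 cm
RCF = 11.18 × r × (N/1000)²
21,100 = 11.18 × 3.15 × (N/1000)²
(N/1000)² = 21,100 / 35.217 = 599.1425
N = 1000 × √599.1425 ≈ 24,477.4

24477 RPM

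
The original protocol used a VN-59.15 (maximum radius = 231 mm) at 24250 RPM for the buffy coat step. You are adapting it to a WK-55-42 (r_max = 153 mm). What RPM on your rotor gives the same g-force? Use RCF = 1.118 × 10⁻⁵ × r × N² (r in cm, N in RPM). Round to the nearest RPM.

Original rotor: r = 231 mm = 23.1 cm
RCF = 1.118 × 10⁻⁵ × r × N²
RCF_original = 1.118 × 10⁻⁵ × 23.1 × (24250)² = 1.118 × 10⁻⁵ × 23.1 × 588,062,500 ≈ 151,871.8 × g
Your rotor: r = 153 mm = 15.3 cm
151,871.8 = 1.118 × 10⁻⁵ × 15.3 × N²
N² = 151,871.8 / (17.1054 × 10⁻⁵) = 887,858,805
N ≈ √887,858,805 ≈ 29,797.0

29797 RPM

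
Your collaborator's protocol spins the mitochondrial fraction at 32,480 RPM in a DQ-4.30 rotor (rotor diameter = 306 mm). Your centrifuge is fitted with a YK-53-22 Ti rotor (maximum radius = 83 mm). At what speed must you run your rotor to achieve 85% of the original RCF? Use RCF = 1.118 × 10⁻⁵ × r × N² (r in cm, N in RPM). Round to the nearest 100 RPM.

≈ 40700 RPM

Original rotor: r = 306 mm / 2 = 153 mm = 15.3 cm
RCF_original = 1.118 × 10⁻⁵ × 15.3 × (32480)² = 1.118 × 10⁻⁵ × 15.3 × 1,054,950,400 ≈ 180,453.5 × g
Target RCF = 0.85 × 180,453.5 ≈ 153,385.5 × g
Your rotor: r = 83 mm = 8.3 cm
153,385.5 = 1.118 × 10⁻⁵ × 8.3 × N²
N² = 153,385.5 / (9.2794 × 10⁻⁵) = 1,652,967,864
N ≈ √1,652,967,864 ≈ 40,656.7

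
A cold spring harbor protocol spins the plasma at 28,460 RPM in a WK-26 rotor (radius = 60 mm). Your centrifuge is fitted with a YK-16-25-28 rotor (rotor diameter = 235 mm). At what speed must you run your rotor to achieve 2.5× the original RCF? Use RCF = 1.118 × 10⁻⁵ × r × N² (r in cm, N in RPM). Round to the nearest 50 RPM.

Original rotor: r = 60 mm = 6.0 cm
RCF_original = 1.118 × 10⁻⁵ × 6 × (28460)² = 1.118 × 10⁻⁵ × 6 × 809,971,600 ≈ 54,332.9 × g
Target RCF = 2.5 × 54,332.9 ≈ 135,832.2 × g
Your rotor: r = 235 mm / 2 = 117.5 mm = 11.75 cm
135,832.2 = 1.118 × 10⁻⁵ × 11.75 × N²
N² = 135,832.2 / (13.1365 × 10⁻⁵) = 1,034,006,014
N ≈ √1,034,006,014 ≈ 32,156.0

≈ 32150 RPM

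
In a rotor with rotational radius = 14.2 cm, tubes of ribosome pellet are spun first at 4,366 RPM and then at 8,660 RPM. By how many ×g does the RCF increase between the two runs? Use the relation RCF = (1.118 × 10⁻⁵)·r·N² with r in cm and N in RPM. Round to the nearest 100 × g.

8900 ×g

RCF₁ = 1.118 × 10⁻⁵ × 14.2 × (4366)² = 1.118 × 10⁻⁵ × 14.2 × 19,061,956 ≈ 3,026.2 × g
RCF₂ = 1.118 × 10⁻⁵ × 14.2 × (8660)² = 1.118 × 10⁻⁵ × 14.2 × 74,995,600 ≈ 11,906 × g
Increase = 11,906 − 3,026.2 = 8,879.8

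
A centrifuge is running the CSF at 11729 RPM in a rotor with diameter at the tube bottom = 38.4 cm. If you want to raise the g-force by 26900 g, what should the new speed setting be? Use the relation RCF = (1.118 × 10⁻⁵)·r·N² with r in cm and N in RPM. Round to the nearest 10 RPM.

r = 38.4 / 2 = 19.2 cm
Current RCF = 1.118 × 10⁻⁵ × 19.2 × (11729)² = 1.118 × 10⁻⁵ × 19.2 × 137,569,441 ≈ 29,530.1 × g
Target RCF = 29,530.1 + 26,900 = 56,430.1 × g
N² = 56,430.1 / (21.4656 × 10⁻⁵) = 262,886,199
N ≈ √262,886,199 ≈ 16,213.8

≈ 16210 RPM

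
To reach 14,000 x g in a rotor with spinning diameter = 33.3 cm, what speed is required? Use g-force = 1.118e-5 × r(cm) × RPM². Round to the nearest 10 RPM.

r = 33.3 / 2 = 16.65 cm
14,000 = 1.118 × 10⁻⁵ × 16.65 × N²
N² = 14,000 / (18.6147 × 10⁻⁵) = 75,209,378
N ≈ √75,209,378 ≈ 8,672.3

≈ 8670 RPM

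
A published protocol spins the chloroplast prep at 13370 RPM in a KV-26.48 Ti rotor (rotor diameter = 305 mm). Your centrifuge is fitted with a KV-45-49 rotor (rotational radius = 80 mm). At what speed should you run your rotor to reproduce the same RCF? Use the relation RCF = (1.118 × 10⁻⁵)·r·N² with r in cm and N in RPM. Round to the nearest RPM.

18460 RPM

Original rotor: r = 305 mm / 2 = 152.5 mm = 15.25 cm
RCF = 1.118 × 10⁻⁵ × r × N²
RCF_original = 1.118 × 10⁻⁵ × 15.25 × (13370)² = 1.118 × 10⁻⁵ × 15.25 × 178,756,900 ≈ 30,477.2 × g
Your rotor: r = 80 mm = 8.0 cm
30,477.2 = 1.118 × 10⁻⁵ × 8 × N²
N² = 30,477.2 / (8.944 × 10⁻⁵) = 340,755,814
N ≈ √340,755,814 ≈ 18,459.6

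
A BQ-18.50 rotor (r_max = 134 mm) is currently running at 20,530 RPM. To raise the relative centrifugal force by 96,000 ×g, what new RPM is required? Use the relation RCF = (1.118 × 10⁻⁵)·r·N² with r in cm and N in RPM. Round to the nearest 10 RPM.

N₂ ≈ 32590 RPM

r = 134 mm = 13.4 cm
Current RCF = 1.118 × 10⁻⁵ × 13.4 × (20530)² = 1.118 × 10⁻⁵ × 13.4 × 421,480,900 ≈ 63,142.9 × g
Target RCF = 63,142.9 + 96,000 = 159,142.9 × g
N² = 159,142.9 / (14.9812 × 10⁻⁵) = 1,062,284,063
N ≈ √1,062,284,063 ≈ 32,592.7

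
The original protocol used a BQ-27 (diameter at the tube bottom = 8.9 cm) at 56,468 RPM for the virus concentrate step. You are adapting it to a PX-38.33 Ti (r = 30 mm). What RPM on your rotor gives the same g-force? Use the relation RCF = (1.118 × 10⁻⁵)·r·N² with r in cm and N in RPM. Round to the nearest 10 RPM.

Original rotor: r = 8.9 / 2 = 4.45 cm
RCF = 1.118 × 10⁻⁵ × r × N²
RCF_original = 1.118 × 10⁻⁵ × 4.45 × (56468)² = 1.118 × 10⁻⁵ × 4.45 × 3,188,635,024 ≈ 158,637.8 × g
Your rotor: r = 30 mm = 3.0 cm
158,637.8 = 1.118 × 10⁻⁵ × 3 × N²
N² = 158,637.8 / (3.354 × 10⁻⁵) = 4,729,809,183
N ≈ √4,729,809,183 ≈ 68,773.6

≈ 68770 RPM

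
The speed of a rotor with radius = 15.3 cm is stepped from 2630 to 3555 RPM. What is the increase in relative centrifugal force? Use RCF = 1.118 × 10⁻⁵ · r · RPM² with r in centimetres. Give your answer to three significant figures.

979 × g

RCF₁ = 1.118 × 10⁻⁵ × 15.3 × (2630)² = 1.118 × 10⁻⁵ × 15.3 × 6,916,900 ≈ 1,183.2 × g
RCF₂ = 1.118 × 10⁻⁵ × 15.3 × (3555)² = 1.118 × 10⁻⁵ × 15.3 × 12,638,025 ≈ 2,161.8 × g
Increase = 2,161.8 − 1,183.2 = 978.6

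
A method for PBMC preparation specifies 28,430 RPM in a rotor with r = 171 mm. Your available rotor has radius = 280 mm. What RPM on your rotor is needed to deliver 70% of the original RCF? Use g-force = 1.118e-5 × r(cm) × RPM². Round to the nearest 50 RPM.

Original rotor: r = 171 mm = 17.1 cm
RCF_original = 1.118 × 10⁻⁵ × 17.1 × (28430)² = 1.118 × 10⁻⁵ × 17.1 × 808,264,900 ≈ 154,522.5 × g
Target RCF = 0.7 × 154,522.5 ≈ 108,165.8 × g
Your rotor: r = 280 mm = 28.0 cm
108,165.8 = 1.118 × 10⁻⁵ × 28 × N²
N² = 108,165.8 / (31.304 × 10⁻⁵) = 345,533,478
N ≈ √345,533,478 ≈ 18,588.5

≈ 18600 RPM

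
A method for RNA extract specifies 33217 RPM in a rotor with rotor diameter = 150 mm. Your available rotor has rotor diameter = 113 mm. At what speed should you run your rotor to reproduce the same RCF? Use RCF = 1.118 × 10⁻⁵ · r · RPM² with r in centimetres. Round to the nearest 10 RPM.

38270 RPM

Original rotor: r = 150 mm / 2 = 75 mm = 7.5 cm
RCF = 1.118 × 10⁻⁵ × r × N²
RCF_original = 1.118 × 10⁻⁵ × 7.5 × (33217)² = 1.118 × 10⁻⁵ × 7.5 × 1,103,369,089 ≈ 92,517.5 × g
Your rotor: r = 113 mm / 2 = 56.5 mm = 5.65 cm
92,517.5 = 1.118 × 10⁻⁵ × 5.65 × N²
N² = 92,517.5 / (6.3167 × 10⁻⁵) = 1,464,649,263
N ≈ √1,464,649,263 ≈ 38,270.7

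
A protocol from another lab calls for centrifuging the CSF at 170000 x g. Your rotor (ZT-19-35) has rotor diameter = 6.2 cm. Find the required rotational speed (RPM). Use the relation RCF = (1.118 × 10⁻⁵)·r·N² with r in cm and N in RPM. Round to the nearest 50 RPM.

r = 6.2 / 2 = 3.1 cm
170,000 = 1.118 × 10⁻⁵ × 3.1 × N²
N² = 170,000 / (3.4658 × 10⁻⁵) = 4,905,072,422
N ≈ √4,905,072,422 ≈ 70,036.2

≈ 70050 RPM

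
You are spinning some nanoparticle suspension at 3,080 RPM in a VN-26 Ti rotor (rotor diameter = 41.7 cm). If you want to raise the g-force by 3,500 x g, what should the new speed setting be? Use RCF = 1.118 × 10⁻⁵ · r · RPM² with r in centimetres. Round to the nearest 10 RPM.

≈ 4950 RPM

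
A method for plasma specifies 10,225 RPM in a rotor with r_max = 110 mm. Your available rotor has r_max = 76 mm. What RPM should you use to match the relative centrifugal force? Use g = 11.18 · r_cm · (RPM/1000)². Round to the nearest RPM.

Original rotor: r = 110 mm = 11.0 cm
RCF_original = 11.18 × 11 × (10.225)² = 11.18 × 11 × 104.550625 ≈ 12,857.6 × g
Your rotor: r = 76 mm = 7.6 cm
12,857.6 = 11.18 × 7.6 × (N/1000)²
(N/1000)² = 12,857.6 / 84.968 = 151.3229
N = 1000 × √151.3229 ≈ 12,301.3

12301 RPM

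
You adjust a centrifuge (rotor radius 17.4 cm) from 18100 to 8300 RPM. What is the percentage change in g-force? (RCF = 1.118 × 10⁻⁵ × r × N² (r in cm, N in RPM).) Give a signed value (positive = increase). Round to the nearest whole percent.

-79%

RCF ∝ N², so the ratio is (8300/18100)² = (0.458564)² = 0.2103.
Change = 0.2103 − 1 = -0.7897 → -79.0%.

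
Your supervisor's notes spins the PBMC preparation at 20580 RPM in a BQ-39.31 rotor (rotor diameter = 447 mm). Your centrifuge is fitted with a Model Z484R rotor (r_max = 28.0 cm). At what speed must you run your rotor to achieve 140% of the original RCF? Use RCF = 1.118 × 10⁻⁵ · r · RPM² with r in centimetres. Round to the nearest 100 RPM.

21800 RPM

Original rotor: r = 447 mm / 2 = 223.5 mm = 22.35 cm
RCF = 1.118 × 10⁻⁵ × r × N²
RCF_original = 1.118 × 10⁻⁵ × 22.35 × (20580)² = 1.118 × 10⁻⁵ × 22.35 × 423,536,400 ≈ 105,830.3 × g
Target RCF = 1.4 × 105,830.3 ≈ 148,162.4 × g
148,162.4 = 1.118 × 10⁻⁵ × 28 × N²
N² = 148,162.4 / (31.304 × 10⁻⁵) = 473,301,814
N ≈ √473,301,814 ≈ 21,755.5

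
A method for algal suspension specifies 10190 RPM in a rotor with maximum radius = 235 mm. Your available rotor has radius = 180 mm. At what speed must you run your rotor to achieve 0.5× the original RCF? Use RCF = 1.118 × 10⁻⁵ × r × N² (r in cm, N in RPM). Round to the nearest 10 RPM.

8230 RPM

Original rotor: r = 235 mm = 23.5 cm
RCF_original = 1.118 × 10⁻⁵ × 23.5 × (10190)² = 1.118 × 10⁻⁵ × 23.5 × 103,836,100 ≈ 27,280.9 × g
Target RCF = 0.5 × 27,280.9 ≈ 13,640.5 × g
Your rotor: r = 180 mm = 18.0 cm
13,640.5 = 1.118 × 10⁻⁵ × 18 × N²
N² = 13,640.5 / (20.124 × 10⁻⁵) = 67,782,250
N ≈ √67,782,250 ≈ 8,233.0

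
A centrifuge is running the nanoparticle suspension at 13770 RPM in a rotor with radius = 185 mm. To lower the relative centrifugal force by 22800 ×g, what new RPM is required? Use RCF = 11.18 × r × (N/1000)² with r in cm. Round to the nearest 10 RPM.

≈ 8910 RPM

r = 185 mm = 18.5 cm
Current RCF = 11.18 × 18.5 × (13.77)² = 11.18 × 18.5 × 189.6129 ≈ 39,217.6 × g
Target RCF = 39,217.6 − 22,800 = 16,417.6 × g
(N/1000)² = 16,417.6 / 206.83 = 79.37727
N = 1000 × √79.37727 ≈ 8,909.4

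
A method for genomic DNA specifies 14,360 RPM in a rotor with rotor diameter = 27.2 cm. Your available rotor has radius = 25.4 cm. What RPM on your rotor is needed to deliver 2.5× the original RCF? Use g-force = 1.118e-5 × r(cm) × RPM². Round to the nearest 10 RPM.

≈ 16610 RPM

Original rotor: r = 27.2 / 2 = 13.6 cm
RCF_original = 1.118 × 10⁻⁵ × 13.6 × (14360)² = 1.118 × 10⁻⁵ × 13.6 × 206,209,600 ≈ 31,353.8 × g
Target RCF = 2.5 × 31,353.8 ≈ 78,384.5 × g
78,384.5 = 1.118 × 10⁻⁵ × 25.4 × N²
N² = 78,384.5 / (28.3972 × 10⁻⁵) = 276,028,975
N ≈ √276,028,975 ≈ 16,614.1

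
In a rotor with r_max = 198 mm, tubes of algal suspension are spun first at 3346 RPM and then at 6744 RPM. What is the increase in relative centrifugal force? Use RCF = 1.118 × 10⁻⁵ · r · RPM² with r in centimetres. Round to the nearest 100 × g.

r = 198 mm = 19.8 cm
RCF₁ = 1.118 × 10⁻⁵ × 19.8 × (3346)² = 1.118 × 10⁻⁵ × 19.8 × 11,195,716 ≈ 2,478.3 × g
RCF₂ = 1.118 × 10⁻⁵ × 19.8 × (6744)² = 1.118 × 10⁻⁵ × 19.8 × 45,481,536 ≈ 10,068 × g
Increase = 10,068 − 2,478.3 = 7,589.7

≈ 7600 × g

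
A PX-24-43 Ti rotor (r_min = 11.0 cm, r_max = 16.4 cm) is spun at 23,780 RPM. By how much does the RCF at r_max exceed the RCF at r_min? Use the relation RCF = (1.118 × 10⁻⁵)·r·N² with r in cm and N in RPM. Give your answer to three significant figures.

RCF_max = 1.118 × 10⁻⁵ × 16.4 × (23780)² = 1.118 × 10⁻⁵ × 16.4 × 565,488,400 ≈ 103,683.4 × g
RCF_min = 1.118 × 10⁻⁵ × 11 × (23780)² = 1.118 × 10⁻⁵ × 11 × 565,488,400 ≈ 69,543.8 × g
ΔRCF = 103,683.4 − 69,543.8 = 34,139.6

ΔRCF ≈ 34100 g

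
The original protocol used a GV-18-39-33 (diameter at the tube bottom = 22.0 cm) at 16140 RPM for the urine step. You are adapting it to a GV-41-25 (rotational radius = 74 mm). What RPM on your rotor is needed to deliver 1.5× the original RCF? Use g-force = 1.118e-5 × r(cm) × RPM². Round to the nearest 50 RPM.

24100 RPM

Original rotor: r = 22.0 / 2 = 11 cm
RCF = 1.118 × 10⁻⁵ × r × N²
RCF_original = 1.118 × 10⁻⁵ × 11 × (16140)² = 1.118 × 10⁻⁵ × 11 × 260,499,600 ≈ 32,036.2 × g
Target RCF = 1.5 × 32,036.2 ≈ 48,054.3 × g
Your rotor: r = 74 mm = 7.4 cm
48,054.3 = 1.118 × 10⁻⁵ × 7.4 × N²
N² = 48,054.3 / (8.2732 × 10⁻⁵) = 580,842,963
N ≈ √580,842,963 ≈ 24,100.7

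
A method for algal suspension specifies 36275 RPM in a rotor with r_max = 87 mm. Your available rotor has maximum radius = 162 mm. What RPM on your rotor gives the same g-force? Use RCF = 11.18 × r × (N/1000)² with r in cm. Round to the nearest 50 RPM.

≈ 26600 RPM

Original rotor: r = 87 mm = 8.7 cm
RCF = 11.18 × r × (N/1000)²
RCF_original = 11.18 × 8.7 × (36.275)² = 11.18 × 8.7 × 1,315.875625 ≈ 127,990 × g
Your rotor: r = 162 mm = 16.2 cm
127,990 = 11.18 × 16.2 × (N/1000)²
(N/1000)² = 127,990 / 181.116 = 706.6742
N = 1000 × √706.6742 ≈ 26,583.3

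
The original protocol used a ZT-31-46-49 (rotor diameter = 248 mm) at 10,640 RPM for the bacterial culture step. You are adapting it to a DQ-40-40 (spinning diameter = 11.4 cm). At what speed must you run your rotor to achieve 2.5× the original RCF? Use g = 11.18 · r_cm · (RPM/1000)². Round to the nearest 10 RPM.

24810 RPM

Original rotor: r = 248 mm / 2 = 124 mm = 12.4 cm
RCF_original = 11.18 × 12.4 × (10.64)² = 11.18 × 12.4 × 113.2096 ≈ 15,694.5 × g
Target RCF = 2.5 × 15,694.5 ≈ 39,236.2 × g
Your rotor: r = 11.4 / 2 = 5.7 cm
39,236.2 = 11.18 × 5.7 × (N/1000)²
(N/1000)² = 39,236.2 / 63.726 = 615.7016
N = 1000 × √615.7016 ≈ 24,813.3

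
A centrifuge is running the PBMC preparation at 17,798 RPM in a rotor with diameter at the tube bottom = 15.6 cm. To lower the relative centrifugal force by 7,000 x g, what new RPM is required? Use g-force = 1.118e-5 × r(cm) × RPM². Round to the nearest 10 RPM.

≈ 15380 RPM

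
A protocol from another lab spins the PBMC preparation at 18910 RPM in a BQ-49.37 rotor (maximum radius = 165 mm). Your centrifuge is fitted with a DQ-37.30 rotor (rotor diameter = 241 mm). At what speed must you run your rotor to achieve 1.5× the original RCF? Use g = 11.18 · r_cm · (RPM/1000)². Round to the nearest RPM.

Original rotor: r = 165 mm = 16.5 cm
RCF_original = 11.18 × 16.5 × (18.91)² = 11.18 × 16.5 × 357.5881 ≈ 65,964.3 × g
Target RCF = 1.5 × 65,964.3 ≈ 98,946.5 × g
Your rotor: r = 241 mm / 2 = 120.5 mm = 12.05 cm
98,946.5 = 11.18 × 12.05 × (N/1000)²
(N/1000)² = 98,946.5 / 134.719 = 734.4658
N = 1000 × √734.4658 ≈ 27,101.0

≈ 27101 RPM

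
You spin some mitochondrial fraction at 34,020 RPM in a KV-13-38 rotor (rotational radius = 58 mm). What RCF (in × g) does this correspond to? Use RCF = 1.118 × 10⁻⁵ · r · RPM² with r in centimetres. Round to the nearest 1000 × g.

75000 × g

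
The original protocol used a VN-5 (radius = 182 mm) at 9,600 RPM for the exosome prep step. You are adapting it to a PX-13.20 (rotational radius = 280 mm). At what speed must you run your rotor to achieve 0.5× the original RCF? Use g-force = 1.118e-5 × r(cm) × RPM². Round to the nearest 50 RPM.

≈ 5450 RPM

Original rotor: r = 182 mm = 18.2 cm
RCF_original = 1.118 × 10⁻⁵ × 18.2 × (9600)² = 1.118 × 10⁻⁵ × 18.2 × 92,160,000 ≈ 18,752.3 × g
Target RCF = 0.5 × 18,752.3 ≈ 9,376.1 × g
Your rotor: r = 280 mm = 28.0 cm
9,376.1 = 1.118 × 10⁻⁵ × 28 × N²
N² = 9,376.1 / (31.304 × 10⁻⁵) = 29,951,763
N ≈ √29,951,763 ≈ 5,472.8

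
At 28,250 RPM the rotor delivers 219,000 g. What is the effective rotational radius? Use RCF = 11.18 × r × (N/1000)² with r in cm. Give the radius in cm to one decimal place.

24.5 cm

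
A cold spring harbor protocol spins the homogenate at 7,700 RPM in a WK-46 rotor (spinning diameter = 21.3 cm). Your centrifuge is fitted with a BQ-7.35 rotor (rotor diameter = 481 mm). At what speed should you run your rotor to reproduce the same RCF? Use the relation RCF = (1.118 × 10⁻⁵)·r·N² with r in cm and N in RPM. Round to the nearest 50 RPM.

5100 RPM

Original rotor: r = 21.3 / 2 = 10.65 cm
RCF_original = 1.118 × 10⁻⁵ × 10.65 × (7700)² = 1.118 × 10⁻⁵ × 10.65 × 59,290,000 ≈ 7,059.5 × g
Your rotor: r = 481 mm / 2 = 240.5 mm = 24.05 cm
7,059.5 = 1.118 × 10⁻⁵ × 24.05 × N²
N² = 7,059.5 / (26.8879 × 10⁻⁵) = 26,255,304
N ≈ √26,255,304 ≈ 5,124.0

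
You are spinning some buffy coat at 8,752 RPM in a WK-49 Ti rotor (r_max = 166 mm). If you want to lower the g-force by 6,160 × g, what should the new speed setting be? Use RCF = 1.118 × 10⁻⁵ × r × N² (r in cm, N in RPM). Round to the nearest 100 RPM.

≈ 6600 RPM

r = 166 mm = 16.6 cm
Current RCF = 1.118 × 10⁻⁵ × 16.6 × (8752)² = 1.118 × 10⁻⁵ × 16.6 × 76,597,504 ≈ 14,215.6 × g
Target RCF = 14,215.6 − 6,160 = 8,055.6 × g
N² = 8,055.6 / (18.5588 × 10⁻⁵) = 43,405,824
N ≈ √43,405,824 ≈ 6,588.3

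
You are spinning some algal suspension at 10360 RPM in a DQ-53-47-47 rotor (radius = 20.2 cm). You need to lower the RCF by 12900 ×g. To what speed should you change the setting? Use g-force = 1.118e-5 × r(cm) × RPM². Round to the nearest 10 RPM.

Current RCF = 1.118 × 10⁻⁵ × 20.2 × (10360)² = 1.118 × 10⁻⁵ × 20.2 × 107,329,600 ≈ 24,238.9 × g
Target RCF = 24,238.9 − 12,900 = 11,338.9 × g
N² = 11,338.9 / (22.5836 × 10⁻⁵) = 50,208,558
N ≈ √50,208,558 ≈ 7,085.8

7090 RPM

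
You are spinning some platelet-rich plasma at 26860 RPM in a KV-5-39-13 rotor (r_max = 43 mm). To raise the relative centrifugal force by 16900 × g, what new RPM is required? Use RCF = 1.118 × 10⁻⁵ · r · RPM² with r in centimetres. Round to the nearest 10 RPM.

r = 43 mm = 4.3 cm
Current RCF = 1.118 × 10⁻⁵ × 4.3 × (26860)² = 1.118 × 10⁻⁵ × 4.3 × 721,459,600 ≈ 34,683.4 × g
Target RCF = 34,683.4 + 16,900 = 51,583.4 × g
N² = 51,583.4 / (4.8074 × 10⁻⁵) = 1,072,999,958
N ≈ √1,072,999,958 ≈ 32,756.7

32760 RPM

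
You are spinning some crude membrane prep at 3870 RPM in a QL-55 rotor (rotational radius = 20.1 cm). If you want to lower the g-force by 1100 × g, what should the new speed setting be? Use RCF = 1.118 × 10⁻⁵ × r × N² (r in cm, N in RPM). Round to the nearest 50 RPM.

Current RCF = 1.118 × 10⁻⁵ × 20.1 × (3870)² = 1.118 × 10⁻⁵ × 20.1 × 14,976,900 ≈ 3,365.6 × g
Target RCF = 3,365.6 − 1,100 = 2,265.6 × g
N² = 2,265.6 / (22.4718 × 10⁻⁵) = 10,081,969
N ≈ √10,081,969 ≈ 3,175.2

≈ 3200 RPM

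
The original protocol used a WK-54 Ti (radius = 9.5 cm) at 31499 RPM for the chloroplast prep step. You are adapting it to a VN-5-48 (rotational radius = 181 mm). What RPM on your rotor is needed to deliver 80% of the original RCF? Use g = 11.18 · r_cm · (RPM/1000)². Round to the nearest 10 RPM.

RCF = 11.18 × r × (N/1000)²
RCF_original = 11.18 × 9.5 × (31.499)² = 11.18 × 9.5 × 992.187001 ≈ 105,380.2 × g
Target RCF = 0.8 × 105,380.2 ≈ 84,304.2 × g
Your rotor: r = 181 mm = 18.1 cm
84,304.2 = 11.18 × 18.1 × (N/1000)²
(N/1000)² = 84,304.2 / 202.358 = 416.6092
N = 1000 × √416.6092 ≈ 20,411.0

20410 RPM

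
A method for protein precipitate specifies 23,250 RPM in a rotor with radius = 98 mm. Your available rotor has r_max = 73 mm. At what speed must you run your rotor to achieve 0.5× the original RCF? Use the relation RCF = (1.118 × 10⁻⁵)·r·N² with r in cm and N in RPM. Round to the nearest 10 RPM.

Original rotor: r = 98 mm = 9.8 cm
RCF_original = 1.118 × 10⁻⁵ × 9.8 × (23250)² = 1.118 × 10⁻⁵ × 9.8 × 540,562,500 ≈ 59,226.2 × g
Target RCF = 0.5 × 59,226.2 ≈ 29,613.1 × g
Your rotor: r = 73 mm = 7.3 cm
29,613.1 = 1.118 × 10⁻⁵ × 7.3 × N²
N² = 29,613.1 / (8.1614 × 10⁻⁵) = 362,843,385
N ≈ √362,843,385 ≈ 19,048.4

19050 RPM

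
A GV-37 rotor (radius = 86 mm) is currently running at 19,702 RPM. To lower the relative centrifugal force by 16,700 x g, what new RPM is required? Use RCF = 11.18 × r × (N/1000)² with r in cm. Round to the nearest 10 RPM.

14650 RPM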